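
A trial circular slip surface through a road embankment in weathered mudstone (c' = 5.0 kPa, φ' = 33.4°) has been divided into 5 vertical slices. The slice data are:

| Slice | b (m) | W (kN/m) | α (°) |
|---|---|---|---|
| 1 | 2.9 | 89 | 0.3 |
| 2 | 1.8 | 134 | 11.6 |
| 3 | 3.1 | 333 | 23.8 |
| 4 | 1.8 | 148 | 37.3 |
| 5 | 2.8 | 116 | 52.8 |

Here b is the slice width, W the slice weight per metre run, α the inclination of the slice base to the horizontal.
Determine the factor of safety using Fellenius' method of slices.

FS = 1.59

Ordinary method of slices: FS = Σ[c'·Δl_i + (W_i cosα_i)·tanφ'] / Σ W_i sinα_i, with Δl_i = b_i / cosα_i.
Slice 1: Δl = 2.9/cos0.3° = 2.900 m; N'_1 = 89·cos0.3° = 89.0; c'Δl = 14.50; W sinα = 0.5
Slice 2: Δl = 1.8/cos11.6° = 1.838 m; N'_2 = 134·cos11.6° = 131.3; c'Δl = 9.19; W sinα = 26.9
Slice 3: Δl = 3.1/cos23.8° = 3.388 m; N'_3 = 333·cos23.8° = 304.7; c'Δl = 16.94; W sinα = 134.4
Slice 4: Δl = 1.8/cos37.3° = 2.263 m; N'_4 = 148·cos37.3° = 117.7; c'Δl = 11.31; W sinα = 89.7
Slice 5: Δl = 2.8/cos52.8° = 4.631 m; N'_5 = 116·cos52.8° = 70.1; c'Δl = 23.16; W sinα = 92.4
Σc'Δl = 75.1 kN/m; ΣN' = 712.8 kN/m; ΣW sinα = 343.9 kN/m
Resisting = 75.1 + 712.8·tan33.4° = 75.1 + 470.0 = 545.1 kN/m
FS = 545.1 / 343.9 = 1.585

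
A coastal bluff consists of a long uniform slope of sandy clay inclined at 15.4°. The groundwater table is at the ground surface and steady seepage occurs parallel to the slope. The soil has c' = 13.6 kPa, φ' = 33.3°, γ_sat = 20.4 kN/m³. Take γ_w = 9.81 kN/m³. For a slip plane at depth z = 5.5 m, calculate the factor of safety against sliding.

FS = 1.71

With seepage parallel to the slope and the water table at the surface, the effective normal stress on the slip plane uses the buoyant unit weight γ' = γ_sat − γ_w while the driving shear stress uses γ_sat:
FS = [c' + γ' z cos²β tanφ'] / [γ_sat z sinβ cosβ]
γ' = 20.4 − 9.81 = 10.59 kN/m³
Numerator = 13.6 + 10.59·5.5·cos²15.4°·tan33.3° = 13.6 + 10.59·5.5·0.9295·0.6569 = 49.162 kPa
Denominator = 20.4·5.5·sin15.4°·cos15.4° = 20.4·5.5·0.2656·0.9641 = 28.726 kPa
FS = 49.162 / 28.726 = 1.711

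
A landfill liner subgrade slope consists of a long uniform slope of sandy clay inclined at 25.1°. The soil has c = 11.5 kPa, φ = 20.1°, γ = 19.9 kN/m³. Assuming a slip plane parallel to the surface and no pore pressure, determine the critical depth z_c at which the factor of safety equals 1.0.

z_c = 6.88 m

Setting FS = 1.00 in FS = [c + γz cos²β tanφ] / [γz sinβ cosβ] and solving for z:
z = c / [γ cosβ (FS·sinβ − cosβ·tanφ)]
  = 11.5 / [19.9·cos25.1°·(1.00·sin25.1° − cos25.1°·tan20.1°)]
  = 11.5 / [19.9·0.9056·(1.00·0.4242 − 0.9056·0.3659)]
  = 11.5 / 1.6725 = 6.876 m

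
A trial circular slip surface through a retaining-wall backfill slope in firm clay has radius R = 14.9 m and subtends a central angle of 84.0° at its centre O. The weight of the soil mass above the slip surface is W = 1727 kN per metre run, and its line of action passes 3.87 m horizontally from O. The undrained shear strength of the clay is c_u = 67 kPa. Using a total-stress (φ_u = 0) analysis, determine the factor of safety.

Taking moments about the centre O, the resisting moment is provided by the undrained shear strength acting along the arc:
Arc length L_a = R·θ = 14.9·(84.0°·π/180) = 14.9·1.4661 = 21.84 m
M_R = c_u·L_a·R = 67·21.84·14.9 = 21807.4 kN·m/m
M_D = W·d = 1727·3.87 = 6683.5 kN·m/m
FS = M_R / M_D = 21807.4 / 6683.5 = 3.263

FS = 3.26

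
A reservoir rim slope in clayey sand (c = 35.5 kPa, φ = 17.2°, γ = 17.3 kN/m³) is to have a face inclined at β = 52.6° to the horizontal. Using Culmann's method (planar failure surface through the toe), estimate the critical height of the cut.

Culmann's analysis gives the critical failure plane at α_cr = (β + φ)/2 = (52.6 + 17.2)/2 = 34.9°, and the critical height
H_c = (4c/γ) · sinβ cosφ / [1 − cos(β − φ)]
    = (4·35.5/17.3) · sin52.6°·cos17.2° / [1 − cos(35.4°)]
    = 8.208 · 0.7944·0.9553 / [1 − 0.8151]
    = 8.208 · 0.7589 / 0.1849
    = 33.69 m

H_c = 33.69 m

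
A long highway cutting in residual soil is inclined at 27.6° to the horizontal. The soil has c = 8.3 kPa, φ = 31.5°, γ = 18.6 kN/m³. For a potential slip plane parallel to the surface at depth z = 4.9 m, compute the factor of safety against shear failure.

For an infinite slope with a slip plane parallel to the surface (no pore pressure): FS = [c + γz cos²β tanφ] / [γz sinβ cosβ].
γz = 18.6·4.9 = 91.14 kN/m²
Numerator = 8.3 + 91.14·cos²27.6°·tan31.5° = 8.3 + 91.14·0.7854·0.6128 = 52.163 kPa
Denominator = 91.14·sin27.6°·cos27.6° = 91.14·0.4633·0.8862 = 37.420 kPa
FS = 52.163 / 37.420 = 1.394

FS = 1.39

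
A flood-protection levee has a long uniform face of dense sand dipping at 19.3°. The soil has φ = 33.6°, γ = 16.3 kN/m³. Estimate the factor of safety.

For a dry cohesionless infinite slope the factor of safety is FS = tanφ / tanβ.
FS = tan33.6° / tan19.3° = 0.6644 / 0.3502 = 1.897

FS = 1.90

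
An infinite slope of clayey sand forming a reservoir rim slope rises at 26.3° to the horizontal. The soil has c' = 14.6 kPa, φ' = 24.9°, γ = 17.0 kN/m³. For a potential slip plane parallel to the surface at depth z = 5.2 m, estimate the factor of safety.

FS = 1.36

For an infinite slope with a slip plane parallel to the surface (no pore pressure): FS = [c' + γz cos²β tanφ'] / [γz sinβ cosβ].
γz = 17.0·5.2 = 88.40 kN/m²
Numerator = 14.6 + 88.40·cos²26.3°·tan24.9° = 14.6 + 88.40·0.8037·0.4642 = 47.578 kPa
Denominator = 88.40·sin26.3°·cos26.3° = 88.40·0.4431·0.8965 = 35.113 kPa
FS = 47.578 / 35.113 = 1.355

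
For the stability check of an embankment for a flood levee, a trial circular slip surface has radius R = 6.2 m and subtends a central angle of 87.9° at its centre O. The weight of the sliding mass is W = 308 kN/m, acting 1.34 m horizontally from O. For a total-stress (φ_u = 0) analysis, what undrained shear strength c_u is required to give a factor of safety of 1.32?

FS = c_u·L_a·R / (W·d), so c_u = FS·W·d / (L_a·R).
Arc length L_a = R·θ = 6.2·(87.9°·π/180) = 6.2·1.5341 = 9.51 m
c_u = 1.32·308·1.34 / (9.51·6.2) = 544.8 / 58.97 = 9.24 kPa

c_u = 9.2 kPa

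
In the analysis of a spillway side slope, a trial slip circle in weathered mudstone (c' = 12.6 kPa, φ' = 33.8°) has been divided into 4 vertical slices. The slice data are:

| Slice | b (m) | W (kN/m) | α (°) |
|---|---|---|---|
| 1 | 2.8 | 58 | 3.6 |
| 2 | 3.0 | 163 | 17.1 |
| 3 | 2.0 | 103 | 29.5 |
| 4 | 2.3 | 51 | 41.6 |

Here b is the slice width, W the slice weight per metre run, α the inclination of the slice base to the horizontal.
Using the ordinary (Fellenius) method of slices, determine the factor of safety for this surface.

Ordinary method of slices: FS = Σ[c'·Δl_i + (W_i cosα_i)·tanφ'] / Σ W_i sinα_i, with Δl_i = b_i / cosα_i.
Slice 1: Δl = 2.8/cos3.6° = 2.806 m; N'_1 = 58·cos3.6° = 57.9; c'Δl = 35.35; W sinα = 3.6
Slice 2: Δl = 3.0/cos17.1° = 3.139 m; N'_2 = 163·cos17.1° = 155.8; c'Δl = 39.55; W sinα = 47.9
Slice 3: Δl = 2.0/cos29.5° = 2.298 m; N'_3 = 103·cos29.5° = 89.6; c'Δl = 28.95; W sinα = 50.7
Slice 4: Δl = 2.3/cos41.6° = 3.076 m; N'_4 = 51·cos41.6° = 38.1; c'Δl = 38.75; W sinα = 33.9
Σc'Δl = 142.6 kN/m; ΣN' = 341.5 kN/m; ΣW sinα = 136.2 kN/m
Resisting = 142.6 + 341.5·tan33.8° = 142.6 + 228.6 = 371.2 kN/m
FS = 371.2 / 136.2 = 2.726

FS = 2.73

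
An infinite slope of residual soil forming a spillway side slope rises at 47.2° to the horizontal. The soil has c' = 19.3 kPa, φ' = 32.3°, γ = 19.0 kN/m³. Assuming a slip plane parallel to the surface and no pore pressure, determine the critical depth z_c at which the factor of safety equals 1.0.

z_c = 4.91 m

Setting FS = 1.00 in FS = [c' + γz cos²β tanφ'] / [γz sinβ cosβ] and solving for z:
z = c' / [γ cosβ (FS·sinβ − cosβ·tanφ')]
  = 19.3 / [19.0·cos47.2°·(1.00·sin47.2° − cos47.2°·tan32.3°)]
  = 19.3 / [19.0·0.6794·(1.00·0.7337 − 0.6794·0.6322)]
  = 19.3 / 3.9271 = 4.915 m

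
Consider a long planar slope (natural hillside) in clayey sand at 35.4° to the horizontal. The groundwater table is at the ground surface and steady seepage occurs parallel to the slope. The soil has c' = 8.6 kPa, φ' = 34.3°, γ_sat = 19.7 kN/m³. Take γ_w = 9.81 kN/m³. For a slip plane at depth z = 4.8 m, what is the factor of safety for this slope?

FS = 0.67

With seepage parallel to the slope and the water table at the surface, the effective normal stress on the slip plane uses the buoyant unit weight γ' = γ_sat − γ_w while the driving shear stress uses γ_sat:
FS = [c' + γ' z cos²β tanφ'] / [γ_sat z sinβ cosβ]
γ' = 19.7 − 9.81 = 9.89 kN/m³
Numerator = 8.6 + 9.89·4.8·cos²35.4°·tan34.3° = 8.6 + 9.89·4.8·0.6644·0.6822 = 30.116 kPa
Denominator = 19.7·4.8·sin35.4°·cos35.4° = 19.7·4.8·0.5793·0.8151 = 44.650 kPa
FS = 30.116 / 44.650 = 0.674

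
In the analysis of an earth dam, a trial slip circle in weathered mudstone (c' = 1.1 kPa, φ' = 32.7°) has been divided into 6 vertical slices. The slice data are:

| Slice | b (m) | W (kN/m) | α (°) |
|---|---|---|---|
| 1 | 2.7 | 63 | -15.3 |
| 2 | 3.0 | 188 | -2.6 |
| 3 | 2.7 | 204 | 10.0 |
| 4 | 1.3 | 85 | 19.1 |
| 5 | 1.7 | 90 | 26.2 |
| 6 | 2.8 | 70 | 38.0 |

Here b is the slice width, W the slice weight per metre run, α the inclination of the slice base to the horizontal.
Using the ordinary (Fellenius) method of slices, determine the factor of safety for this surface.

FS = 3.67

Ordinary method of slices: FS = Σ[c'·Δl_i + (W_i cosα_i)·tanφ'] / Σ W_i sinα_i, with Δl_i = b_i / cosα_i.
Slice 1: Δl = 2.7/cos(-15.3°) = 2.799 m; N'_1 = 63·cos(-15.3°) = 60.8; c'Δl = 3.08; W sinα = -16.6
Slice 2: Δl = 3.0/cos(-2.6°) = 3.003 m; N'_2 = 188·cos(-2.6°) = 187.8; c'Δl = 3.30; W sinα = -8.5
Slice 3: Δl = 2.7/cos10.0° = 2.742 m; N'_3 = 204·cos10.0° = 200.9; c'Δl = 3.02; W sinα = 35.4
Slice 4: Δl = 1.3/cos19.1° = 1.376 m; N'_4 = 85·cos19.1° = 80.3; c'Δl = 1.51; W sinα = 27.8
Slice 5: Δl = 1.7/cos26.2° = 1.895 m; N'_5 = 90·cos26.2° = 80.8; c'Δl = 2.08; W sinα = 39.7
Slice 6: Δl = 2.8/cos38.0° = 3.553 m; N'_6 = 70·cos38.0° = 55.2; c'Δl = 3.91; W sinα = 43.1
Σc'Δl = 16.9 kN/m; ΣN' = 665.7 kN/m; ΣW sinα = 120.9 kN/m
Resisting = 16.9 + 665.7·tan32.7° = 16.9 + 427.4 = 444.3 kN/m
FS = 444.3 / 120.9 = 3.674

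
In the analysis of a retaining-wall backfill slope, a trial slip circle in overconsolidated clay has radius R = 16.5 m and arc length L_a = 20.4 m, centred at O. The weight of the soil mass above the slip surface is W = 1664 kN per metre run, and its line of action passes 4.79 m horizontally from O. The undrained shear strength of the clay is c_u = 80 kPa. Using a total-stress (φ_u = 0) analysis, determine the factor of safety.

Taking moments about the centre O, the resisting moment is provided by the undrained shear strength acting along the arc:
M_R = c_u·L_a·R = 80·20.40·16.5 = 26928.0 kN·m/m
M_D = W·d = 1664·4.79 = 7970.6 kN·m/m
FS = M_R / M_D = 26928.0 / 7970.6 = 3.378

FS = 3.38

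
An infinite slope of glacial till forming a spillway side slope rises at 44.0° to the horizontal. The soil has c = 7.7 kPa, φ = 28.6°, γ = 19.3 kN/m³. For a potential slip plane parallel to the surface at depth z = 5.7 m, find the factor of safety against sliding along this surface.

FS = 0.70

For an infinite slope with a slip plane parallel to the surface (no pore pressure): FS = [c + γz cos²β tanφ] / [γz sinβ cosβ].
γz = 19.3·5.7 = 110.01 kN/m²
Numerator = 7.7 + 110.01·cos²44.0°·tan28.6° = 7.7 + 110.01·0.5174·0.5452 = 38.736 kPa
Denominator = 110.01·sin44.0°·cos44.0° = 110.01·0.6947·0.7193 = 54.971 kPa
FS = 38.736 / 54.971 = 0.705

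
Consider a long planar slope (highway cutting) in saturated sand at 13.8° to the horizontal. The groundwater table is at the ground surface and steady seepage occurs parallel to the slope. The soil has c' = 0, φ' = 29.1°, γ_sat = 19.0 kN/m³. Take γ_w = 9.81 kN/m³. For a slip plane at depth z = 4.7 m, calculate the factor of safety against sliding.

With seepage parallel to the slope and the water table at the surface, the effective normal stress on the slip plane uses the buoyant unit weight γ' = γ_sat − γ_w while the driving shear stress uses γ_sat:
FS = [c' + γ' z cos²β tanφ'] / [γ_sat z sinβ cosβ]
(For c' = 0 this reduces to FS = (γ'/γ_sat)·tanφ'/tanβ.)
γ' = 19.0 − 9.81 = 9.19 kN/m³
Numerator = 0.0 + 9.19·4.7·cos²13.8°·tan29.1° = 0.0 + 9.19·4.7·0.9431·0.5566 = 22.673 kPa
Denominator = 19.0·4.7·sin13.8°·cos13.8° = 19.0·4.7·0.2385·0.9711 = 20.686 kPa
FS = 22.673 / 20.686 = 1.096

FS = 1.10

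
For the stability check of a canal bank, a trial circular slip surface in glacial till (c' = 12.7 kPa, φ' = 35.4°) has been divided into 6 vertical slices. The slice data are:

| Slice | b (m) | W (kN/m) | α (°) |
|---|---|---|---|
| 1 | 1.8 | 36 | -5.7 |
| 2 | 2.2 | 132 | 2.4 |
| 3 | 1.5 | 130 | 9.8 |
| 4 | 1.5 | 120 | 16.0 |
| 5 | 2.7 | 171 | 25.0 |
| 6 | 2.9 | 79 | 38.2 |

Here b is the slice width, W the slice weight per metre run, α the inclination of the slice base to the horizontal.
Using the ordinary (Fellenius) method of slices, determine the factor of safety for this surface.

FS = 3.48

Ordinary method of slices: FS = Σ[c'·Δl_i + (W_i cosα_i)·tanφ'] / Σ W_i sinα_i, with Δl_i = b_i / cosα_i.
Slice 1: Δl = 1.8/cos(-5.7°) = 1.809 m; N'_1 = 36·cos(-5.7°) = 35.8; c'Δl = 22.97; W sinα = -3.6
Slice 2: Δl = 2.2/cos2.4° = 2.202 m; N'_2 = 132·cos2.4° = 131.9; c'Δl = 27.96; W sinα = 5.5
Slice 3: Δl = 1.5/cos9.8° = 1.522 m; N'_3 = 130·cos9.8° = 128.1; c'Δl = 19.33; W sinα = 22.1
Slice 4: Δl = 1.5/cos16.0° = 1.560 m; N'_4 = 120·cos16.0° = 115.4; c'Δl = 19.82; W sinα = 33.1
Slice 5: Δl = 2.7/cos25.0° = 2.979 m; N'_5 = 171·cos25.0° = 155.0; c'Δl = 37.83; W sinα = 72.3
Slice 6: Δl = 2.9/cos38.2° = 3.690 m; N'_6 = 79·cos38.2° = 62.1; c'Δl = 46.87; W sinα = 48.9
Σc'Δl = 174.8 kN/m; ΣN' = 628.2 kN/m; ΣW sinα = 178.3 kN/m
Resisting = 174.8 + 628.2·tan35.4° = 174.8 + 446.5 = 621.2 kN/m
FS = 621.2 / 178.3 = 3.485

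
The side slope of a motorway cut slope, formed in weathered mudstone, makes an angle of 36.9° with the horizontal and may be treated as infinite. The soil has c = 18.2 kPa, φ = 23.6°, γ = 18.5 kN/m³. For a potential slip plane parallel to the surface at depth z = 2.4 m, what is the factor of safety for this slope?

FS = 1.44

For an infinite slope with a slip plane parallel to the surface (no pore pressure): FS = [c + γz cos²β tanφ] / [γz sinβ cosβ].
γz = 18.5·2.4 = 44.40 kN/m²
Numerator = 18.2 + 44.40·cos²36.9°·tan23.6° = 18.2 + 44.40·0.6395·0.4369 = 30.605 kPa
Denominator = 44.40·sin36.9°·cos36.9° = 44.40·0.6004·0.7997 = 21.319 kPa
FS = 30.605 / 21.319 = 1.436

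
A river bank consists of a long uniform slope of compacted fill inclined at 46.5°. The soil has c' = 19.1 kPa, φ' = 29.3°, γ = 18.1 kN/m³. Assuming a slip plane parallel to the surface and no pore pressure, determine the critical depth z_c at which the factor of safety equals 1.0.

z_c = 4.52 m

Setting FS = 1.00 in FS = [c' + γz cos²β tanφ'] / [γz sinβ cosβ] and solving for z:
z = c' / [γ cosβ (FS·sinβ − cosβ·tanφ')]
  = 19.1 / [18.1·cos46.5°·(1.00·sin46.5° − cos46.5°·tan29.3°)]
  = 19.1 / [18.1·0.6884·(1.00·0.7254 − 0.6884·0.5612)]
  = 19.1 / 4.2248 = 4.521 m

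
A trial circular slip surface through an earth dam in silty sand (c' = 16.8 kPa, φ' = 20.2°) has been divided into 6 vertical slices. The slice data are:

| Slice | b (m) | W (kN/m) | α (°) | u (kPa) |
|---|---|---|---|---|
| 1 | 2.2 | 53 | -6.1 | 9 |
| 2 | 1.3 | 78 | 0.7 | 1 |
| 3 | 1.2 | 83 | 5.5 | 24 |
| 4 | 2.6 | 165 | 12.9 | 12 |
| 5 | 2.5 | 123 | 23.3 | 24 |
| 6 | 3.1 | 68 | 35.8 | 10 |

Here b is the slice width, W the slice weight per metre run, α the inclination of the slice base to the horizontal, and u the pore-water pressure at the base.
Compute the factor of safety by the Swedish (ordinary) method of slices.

FS = 2.84

Ordinary method of slices: FS = Σ[c'·Δl_i + (W_i cosα_i − u_i·Δl_i)·tanφ'] / Σ W_i sinα_i, with Δl_i = b_i / cosα_i.
Slice 1: Δl = 2.2/cos(-6.1°) = 2.213 m; N'_1 = 53·cos(-6.1°) − 9·2.213 = 32.8; c'Δl = 37.17; W sinα = -5.6
Slice 2: Δl = 1.3/cos0.7° = 1.300 m; N'_2 = 78·cos0.7° − 1·1.300 = 76.7; c'Δl = 21.84; W sinα = 1.0
Slice 3: Δl = 1.2/cos5.5° = 1.206 m; N'_3 = 83·cos5.5° − 24·1.206 = 53.7; c'Δl = 20.25; W sinα = 8.0
Slice 4: Δl = 2.6/cos12.9° = 2.667 m; N'_4 = 165·cos12.9° − 12·2.667 = 128.8; c'Δl = 44.81; W sinα = 36.8
Slice 5: Δl = 2.5/cos23.3° = 2.722 m; N'_5 = 123·cos23.3° − 24·2.722 = 47.6; c'Δl = 45.73; W sinα = 48.7
Slice 6: Δl = 3.1/cos35.8° = 3.822 m; N'_6 = 68·cos35.8° − 10·3.822 = 16.9; c'Δl = 64.21; W sinα = 39.8
Σc'Δl = 234.0 kN/m; ΣN' = 356.6 kN/m; ΣW sinα = 128.5 kN/m
Resisting = 234.0 + 356.6·tan20.2° = 234.0 + 131.2 = 365.2 kN/m
FS = 365.2 / 128.5 = 2.841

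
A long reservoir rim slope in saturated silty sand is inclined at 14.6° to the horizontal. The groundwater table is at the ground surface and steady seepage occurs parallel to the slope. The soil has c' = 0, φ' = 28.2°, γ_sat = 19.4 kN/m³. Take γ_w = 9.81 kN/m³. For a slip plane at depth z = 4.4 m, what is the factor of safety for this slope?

With seepage parallel to the slope and the water table at the surface, the effective normal stress on the slip plane uses the buoyant unit weight γ' = γ_sat − γ_w while the driving shear stress uses γ_sat:
FS = [c' + γ' z cos²β tanφ'] / [γ_sat z sinβ cosβ]
(For c' = 0 this reduces to FS = (γ'/γ_sat)·tanφ'/tanβ.)
γ' = 19.4 − 9.81 = 9.59 kN/m³
Numerator = 0.0 + 9.59·4.4·cos²14.6°·tan28.2° = 0.0 + 9.59·4.4·0.9365·0.5362 = 21.188 kPa
Denominator = 19.4·4.4·sin14.6°·cos14.6° = 19.4·4.4·0.2521·0.9677 = 20.822 kPa
FS = 21.188 / 20.822 = 1.018

FS = 1.02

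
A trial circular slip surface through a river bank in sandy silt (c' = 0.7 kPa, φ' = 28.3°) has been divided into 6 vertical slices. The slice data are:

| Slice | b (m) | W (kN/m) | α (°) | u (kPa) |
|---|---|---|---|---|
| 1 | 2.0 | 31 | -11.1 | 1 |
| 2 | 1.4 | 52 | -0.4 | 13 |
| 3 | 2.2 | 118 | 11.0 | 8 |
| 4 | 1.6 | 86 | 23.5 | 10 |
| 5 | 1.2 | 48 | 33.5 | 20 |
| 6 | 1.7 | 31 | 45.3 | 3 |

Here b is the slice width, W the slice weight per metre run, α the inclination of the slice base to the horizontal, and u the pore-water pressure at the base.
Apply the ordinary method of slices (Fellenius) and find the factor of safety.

Ordinary method of slices: FS = Σ[c'·Δl_i + (W_i cosα_i − u_i·Δl_i)·tanφ'] / Σ W_i sinα_i, with Δl_i = b_i / cosα_i.
Slice 1: Δl = 2.0/cos(-11.1°) = 2.038 m; N'_1 = 31·cos(-11.1°) − 1·2.038 = 28.4; c'Δl = 1.43; W sinα = -6.0
Slice 2: Δl = 1.4/cos(-0.4°) = 1.400 m; N'_2 = 52·cos(-0.4°) − 13·1.400 = 33.8; c'Δl = 0.98; W sinα = -0.4
Slice 3: Δl = 2.2/cos11.0° = 2.241 m; N'_3 = 118·cos11.0° − 8·2.241 = 97.9; c'Δl = 1.57; W sinα = 22.5
Slice 4: Δl = 1.6/cos23.5° = 1.745 m; N'_4 = 86·cos23.5° − 10·1.745 = 61.4; c'Δl = 1.22; W sinα = 34.3
Slice 5: Δl = 1.2/cos33.5° = 1.439 m; N'_5 = 48·cos33.5° − 20·1.439 = 11.2; c'Δl = 1.01; W sinα = 26.5
Slice 6: Δl = 1.7/cos45.3° = 2.417 m; N'_6 = 31·cos45.3° − 3·2.417 = 14.6; c'Δl = 1.69; W sinα = 22.0
Σc'Δl = 7.9 kN/m; ΣN' = 247.3 kN/m; ΣW sinα = 99.0 kN/m
Resisting = 7.9 + 247.3·tan28.3° = 7.9 + 133.2 = 141.1 kN/m
FS = 141.1 / 99.0 = 1.425

FS = 1.42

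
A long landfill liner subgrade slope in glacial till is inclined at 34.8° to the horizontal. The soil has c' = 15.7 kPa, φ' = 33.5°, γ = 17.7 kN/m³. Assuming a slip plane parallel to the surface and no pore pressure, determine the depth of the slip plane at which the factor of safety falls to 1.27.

z = 5.96 m

Setting FS = 1.27 in FS = [c' + γz cos²β tanφ'] / [γz sinβ cosβ] and solving for z:
z = c' / [γ cosβ (FS·sinβ − cosβ·tanφ')]
  = 15.7 / [17.7·cos34.8°·(1.27·sin34.8° − cos34.8°·tan33.5°)]
  = 15.7 / [17.7·0.8211·(1.27·0.5707 − 0.8211·0.6619)]
  = 15.7 / 2.6351 = 5.958 m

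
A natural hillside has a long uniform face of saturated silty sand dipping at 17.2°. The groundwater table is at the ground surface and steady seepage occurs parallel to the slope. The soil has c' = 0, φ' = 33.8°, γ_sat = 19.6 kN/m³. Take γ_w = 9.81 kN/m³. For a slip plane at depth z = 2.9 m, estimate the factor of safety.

FS = 1.08

With seepage parallel to the slope and the water table at the surface, the effective normal stress on the slip plane uses the buoyant unit weight γ' = γ_sat − γ_w while the driving shear stress uses γ_sat:
FS = [c' + γ' z cos²β tanφ'] / [γ_sat z sinβ cosβ]
(For c' = 0 this reduces to FS = (γ'/γ_sat)·tanφ'/tanβ.)
γ' = 19.6 − 9.81 = 9.79 kN/m³
Numerator = 0.0 + 9.79·2.9·cos²17.2°·tan33.8° = 0.0 + 9.79·2.9·0.9126·0.6694 = 17.344 kPa
Denominator = 19.6·2.9·sin17.2°·cos17.2° = 19.6·2.9·0.2957·0.9553 = 16.056 kPa
FS = 17.344 / 16.056 = 1.080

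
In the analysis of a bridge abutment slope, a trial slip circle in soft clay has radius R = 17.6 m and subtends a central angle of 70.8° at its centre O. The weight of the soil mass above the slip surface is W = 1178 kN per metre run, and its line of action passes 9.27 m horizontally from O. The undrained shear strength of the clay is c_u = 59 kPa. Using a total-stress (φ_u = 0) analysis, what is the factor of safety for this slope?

Taking moments about the centre O, the resisting moment is provided by the undrained shear strength acting along the arc:
Arc length L_a = R·θ = 17.6·(70.8°·π/180) = 17.6·1.2357 = 21.75 m
M_R = c_u·L_a·R = 59·21.75·17.6 = 22583.3 kN·m/m
M_D = W·d = 1178·9.27 = 10920.1 kN·m/m
FS = M_R / M_D = 22583.3 / 10920.1 = 2.068

FS = 2.07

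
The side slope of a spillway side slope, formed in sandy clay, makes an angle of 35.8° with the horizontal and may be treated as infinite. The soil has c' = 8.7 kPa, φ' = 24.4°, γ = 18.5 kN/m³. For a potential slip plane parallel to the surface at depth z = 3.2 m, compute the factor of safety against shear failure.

For an infinite slope with a slip plane parallel to the surface (no pore pressure): FS = [c' + γz cos²β tanφ'] / [γz sinβ cosβ].
γz = 18.5·3.2 = 59.20 kN/m²
Numerator = 8.7 + 59.20·cos²35.8°·tan24.4° = 8.7 + 59.20·0.6578·0.4536 = 26.365 kPa
Denominator = 59.20·sin35.8°·cos35.8° = 59.20·0.5850·0.8111 = 28.087 kPa
FS = 26.365 / 28.087 = 0.939

FS = 0.94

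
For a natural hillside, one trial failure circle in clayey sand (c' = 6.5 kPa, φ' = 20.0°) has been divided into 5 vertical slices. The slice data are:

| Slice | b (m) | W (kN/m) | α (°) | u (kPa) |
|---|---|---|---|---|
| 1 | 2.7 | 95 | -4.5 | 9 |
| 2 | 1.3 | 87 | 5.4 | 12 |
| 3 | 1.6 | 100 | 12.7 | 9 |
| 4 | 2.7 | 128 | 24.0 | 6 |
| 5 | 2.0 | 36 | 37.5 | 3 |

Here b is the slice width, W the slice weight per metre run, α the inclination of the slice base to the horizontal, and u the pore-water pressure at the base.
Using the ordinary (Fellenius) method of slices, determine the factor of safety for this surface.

FS = 2.04

Ordinary method of slices: FS = Σ[c'·Δl_i + (W_i cosα_i − u_i·Δl_i)·tanφ'] / Σ W_i sinα_i, with Δl_i = b_i / cosα_i.
Slice 1: Δl = 2.7/cos(-4.5°) = 2.708 m; N'_1 = 95·cos(-4.5°) − 9·2.708 = 70.3; c'Δl = 17.60; W sinα = -7.5
Slice 2: Δl = 1.3/cos5.4° = 1.306 m; N'_2 = 87·cos5.4° − 12·1.306 = 70.9; c'Δl = 8.49; W sinα = 8.2
Slice 3: Δl = 1.6/cos12.7° = 1.640 m; N'_3 = 100·cos12.7° − 9·1.640 = 82.8; c'Δl = 10.66; W sinα = 22.0
Slice 4: Δl = 2.7/cos24.0° = 2.956 m; N'_4 = 128·cos24.0° − 6·2.956 = 99.2; c'Δl = 19.21; W sinα = 52.1
Slice 5: Δl = 2.0/cos37.5° = 2.521 m; N'_5 = 36·cos37.5° − 3·2.521 = 21.0; c'Δl = 16.39; W sinα = 21.9
Σc'Δl = 72.3 kN/m; ΣN' = 344.3 kN/m; ΣW sinα = 96.7 kN/m
Resisting = 72.3 + 344.3·tan20.0° = 72.3 + 125.3 = 197.7 kN/m
FS = 197.7 / 96.7 = 2.044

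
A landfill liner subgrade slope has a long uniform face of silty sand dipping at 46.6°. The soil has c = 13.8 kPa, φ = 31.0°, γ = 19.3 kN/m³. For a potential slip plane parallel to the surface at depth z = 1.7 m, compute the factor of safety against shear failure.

FS = 1.41

For an infinite slope with a slip plane parallel to the surface (no pore pressure): FS = [c + γz cos²β tanφ] / [γz sinβ cosβ].
γz = 19.3·1.7 = 32.81 kN/m²
Numerator = 13.8 + 32.81·cos²46.6°·tan31.0° = 13.8 + 32.81·0.4721·0.6009 = 23.107 kPa
Denominator = 32.81·sin46.6°·cos46.6° = 32.81·0.7266·0.6871 = 16.379 kPa
FS = 23.107 / 16.379 = 1.411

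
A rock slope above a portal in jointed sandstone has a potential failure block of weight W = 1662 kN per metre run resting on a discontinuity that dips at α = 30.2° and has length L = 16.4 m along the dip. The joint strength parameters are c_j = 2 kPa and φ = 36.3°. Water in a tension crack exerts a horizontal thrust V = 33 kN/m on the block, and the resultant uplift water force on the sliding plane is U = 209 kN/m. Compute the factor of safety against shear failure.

Resolving the block weight along and normal to the plane and applying the Mohr–Coulomb strength on the joint:
N' = W cosα − U − V sinα = 1662·cos30.2° − 209 − 33·sin30.2° = 1210.8 kN/m
Driving force T = W sinα + V cosα = 1662·sin30.2° + 33·cos30.2° = 864.5 kN/m
Resisting force R = c_j·L + N'·tanφ = 2·16.4 + 1210.8·tan36.3° = 32.8 + 889.4 = 922.2 kN/m
FS = R / T = 922.2 / 864.5 = 1.067

FS = 1.07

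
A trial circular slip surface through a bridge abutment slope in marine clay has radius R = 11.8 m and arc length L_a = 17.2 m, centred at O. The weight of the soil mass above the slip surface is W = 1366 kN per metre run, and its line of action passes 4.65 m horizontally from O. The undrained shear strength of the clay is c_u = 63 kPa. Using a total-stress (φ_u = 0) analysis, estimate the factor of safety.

FS = 2.01

Taking moments about the centre O, the resisting moment is provided by the undrained shear strength acting along the arc:
M_R = c_u·L_a·R = 63·17.20·11.8 = 12786.5 kN·m/m
M_D = W·d = 1366·4.65 = 6351.9 kN·m/m
FS = M_R / M_D = 12786.5 / 6351.9 = 2.013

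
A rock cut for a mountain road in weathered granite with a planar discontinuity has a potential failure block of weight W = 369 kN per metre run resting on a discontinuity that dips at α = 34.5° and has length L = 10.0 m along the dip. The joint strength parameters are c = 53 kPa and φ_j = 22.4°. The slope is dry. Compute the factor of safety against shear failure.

Resolving the block weight along and normal to the plane and applying the Mohr–Coulomb strength on the joint:
N' = W cosα = 369·cos34.5° = 304.1 kN/m
Driving force T = W sinα = 369·sin34.5° = 209.0 kN/m
Resisting force R = c·L + N'·tanφ_j = 53·10.0 + 304.1·tan22.4° = 530.0 + 125.3 = 655.3 kN/m
FS = R / T = 655.3 / 209.0 = 3.136

FS = 3.14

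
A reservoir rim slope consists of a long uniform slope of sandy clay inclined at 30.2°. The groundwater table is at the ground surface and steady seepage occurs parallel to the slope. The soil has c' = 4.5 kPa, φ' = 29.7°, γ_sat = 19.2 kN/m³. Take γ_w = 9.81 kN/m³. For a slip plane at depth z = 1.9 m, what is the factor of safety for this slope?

FS = 0.76

With seepage parallel to the slope and the water table at the surface, the effective normal stress on the slip plane uses the buoyant unit weight γ' = γ_sat − γ_w while the driving shear stress uses γ_sat:
FS = [c' + γ' z cos²β tanφ'] / [γ_sat z sinβ cosβ]
γ' = 19.2 − 9.81 = 9.39 kN/m³
Numerator = 4.5 + 9.39·1.9·cos²30.2°·tan29.7° = 4.5 + 9.39·1.9·0.7470·0.5704 = 12.101 kPa
Denominator = 19.2·1.9·sin30.2°·cos30.2° = 19.2·1.9·0.5030·0.8643 = 15.860 kPa
FS = 12.101 / 15.860 = 0.763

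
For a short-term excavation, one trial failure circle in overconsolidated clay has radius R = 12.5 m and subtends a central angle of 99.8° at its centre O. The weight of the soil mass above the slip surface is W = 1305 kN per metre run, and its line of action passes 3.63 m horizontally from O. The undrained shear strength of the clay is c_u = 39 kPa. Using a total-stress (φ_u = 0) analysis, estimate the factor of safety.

FS = 2.24

Taking moments about the centre O, the resisting moment is provided by the undrained shear strength acting along the arc:
Arc length L_a = R·θ = 12.5·(99.8°·π/180) = 12.5·1.7418 = 21.77 m
M_R = c_u·L_a·R = 39·21.77·12.5 = 10614.3 kN·m/m
M_D = W·d = 1305·3.63 = 4737.1 kN·m/m
FS = M_R / M_D = 10614.3 / 4737.1 = 2.241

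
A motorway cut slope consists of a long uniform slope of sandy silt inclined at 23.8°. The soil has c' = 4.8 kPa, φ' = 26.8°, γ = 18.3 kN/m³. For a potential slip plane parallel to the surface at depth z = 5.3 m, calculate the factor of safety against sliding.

FS = 1.28

For an infinite slope with a slip plane parallel to the surface (no pore pressure): FS = [c' + γz cos²β tanφ'] / [γz sinβ cosβ].
γz = 18.3·5.3 = 96.99 kN/m²
Numerator = 4.8 + 96.99·cos²23.8°·tan26.8° = 4.8 + 96.99·0.8372·0.5051 = 45.815 kPa
Denominator = 96.99·sin23.8°·cos23.8° = 96.99·0.4035·0.9150 = 35.811 kPa
FS = 45.815 / 35.811 = 1.279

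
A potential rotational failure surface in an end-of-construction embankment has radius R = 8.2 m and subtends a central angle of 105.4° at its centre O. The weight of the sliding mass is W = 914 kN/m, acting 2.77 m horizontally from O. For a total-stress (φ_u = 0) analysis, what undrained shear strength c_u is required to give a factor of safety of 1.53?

FS = c_u·L_a·R / (W·d), so c_u = FS·W·d / (L_a·R).
Arc length L_a = R·θ = 8.2·(105.4°·π/180) = 8.2·1.8396 = 15.08 m
c_u = 1.53·914·2.77 / (15.08·8.2) = 3873.6 / 123.69 = 31.32 kPa

c_u = 31.3 kPa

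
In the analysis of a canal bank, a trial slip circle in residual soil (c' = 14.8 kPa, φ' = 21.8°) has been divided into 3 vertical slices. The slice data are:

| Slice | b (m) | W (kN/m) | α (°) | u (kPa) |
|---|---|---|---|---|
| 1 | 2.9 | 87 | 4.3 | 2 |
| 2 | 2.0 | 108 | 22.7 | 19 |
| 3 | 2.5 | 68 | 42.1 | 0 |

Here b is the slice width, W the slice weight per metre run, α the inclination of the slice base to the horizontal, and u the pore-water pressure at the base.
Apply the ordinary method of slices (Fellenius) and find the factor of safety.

Ordinary method of slices: FS = Σ[c'·Δl_i + (W_i cosα_i − u_i·Δl_i)·tanφ'] / Σ W_i sinα_i, with Δl_i = b_i / cosα_i.
Slice 1: Δl = 2.9/cos4.3° = 2.908 m; N'_1 = 87·cos4.3° − 2·2.908 = 80.9; c'Δl = 43.04; W sinα = 6.5
Slice 2: Δl = 2.0/cos22.7° = 2.168 m; N'_2 = 108·cos22.7° − 19·2.168 = 58.4; c'Δl = 32.09; W sinα = 41.7
Slice 3: Δl = 2.5/cos42.1° = 3.369 m; N'_3 = 68·cos42.1° − 0·3.369 = 50.5; c'Δl = 49.87; W sinα = 45.6
Σc'Δl = 125.0 kN/m; ΣN' = 189.8 kN/m; ΣW sinα = 93.8 kN/m
Resisting = 125.0 + 189.8·tan21.8° = 125.0 + 75.9 = 200.9 kN/m
FS = 200.9 / 93.8 = 2.142

FS = 2.14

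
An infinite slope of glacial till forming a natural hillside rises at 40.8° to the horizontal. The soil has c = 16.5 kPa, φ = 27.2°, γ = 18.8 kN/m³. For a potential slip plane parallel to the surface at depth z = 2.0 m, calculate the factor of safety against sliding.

FS = 1.48

For an infinite slope with a slip plane parallel to the surface (no pore pressure): FS = [c + γz cos²β tanφ] / [γz sinβ cosβ].
γz = 18.8·2.0 = 37.60 kN/m²
Numerator = 16.5 + 37.60·cos²40.8°·tan27.2° = 16.5 + 37.60·0.5730·0.5139 = 27.573 kPa
Denominator = 37.60·sin40.8°·cos40.8° = 37.60·0.6534·0.7570 = 18.598 kPa
FS = 27.573 / 18.598 = 1.483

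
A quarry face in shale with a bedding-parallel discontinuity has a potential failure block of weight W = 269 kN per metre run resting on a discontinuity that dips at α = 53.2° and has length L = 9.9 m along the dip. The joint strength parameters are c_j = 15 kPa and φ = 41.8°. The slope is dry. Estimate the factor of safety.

FS = 1.36

Resolving the block weight along and normal to the plane and applying the Mohr–Coulomb strength on the joint:
N' = W cosα = 269·cos53.2° = 161.1 kN/m
Driving force T = W sinα = 269·sin53.2° = 215.4 kN/m
Resisting force R = c_j·L + N'·tanφ = 15·9.9 + 161.1·tan41.8° = 148.5 + 144.1 = 292.6 kN/m
FS = R / T = 292.6 / 215.4 = 1.358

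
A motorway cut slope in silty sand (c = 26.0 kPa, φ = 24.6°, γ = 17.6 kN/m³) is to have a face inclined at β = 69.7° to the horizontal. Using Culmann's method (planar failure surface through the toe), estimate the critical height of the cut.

H_c = 17.13 m

Culmann's analysis gives the critical failure plane at α_cr = (β + φ)/2 = (69.7 + 24.6)/2 = 47.2°, and the critical height
H_c = (4c/γ) · sinβ cosφ / [1 − cos(β − φ)]
    = (4·26.0/17.6) · sin69.7°·cos24.6° / [1 − cos(45.1°)]
    = 5.909 · 0.9379·0.9092 / [1 − 0.7059]
    = 5.909 · 0.8528 / 0.2941
    = 17.13 m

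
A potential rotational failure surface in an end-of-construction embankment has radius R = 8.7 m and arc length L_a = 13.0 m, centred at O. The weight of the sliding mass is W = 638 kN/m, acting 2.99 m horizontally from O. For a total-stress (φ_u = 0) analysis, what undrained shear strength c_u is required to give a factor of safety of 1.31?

c_u = 22.1 kPa

FS = c_u·L_a·R / (W·d), so c_u = FS·W·d / (L_a·R).
c_u = 1.31·638·2.99 / (13.00·8.7) = 2499.0 / 113.10 = 22.10 kPa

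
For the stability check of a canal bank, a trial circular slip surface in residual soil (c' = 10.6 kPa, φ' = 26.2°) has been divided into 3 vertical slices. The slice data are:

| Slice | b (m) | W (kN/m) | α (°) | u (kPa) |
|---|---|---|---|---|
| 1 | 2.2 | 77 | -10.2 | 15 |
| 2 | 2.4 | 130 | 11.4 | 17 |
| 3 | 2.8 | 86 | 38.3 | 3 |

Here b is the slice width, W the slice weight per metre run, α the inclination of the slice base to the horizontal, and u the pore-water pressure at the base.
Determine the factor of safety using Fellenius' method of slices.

FS = 2.73

Ordinary method of slices: FS = Σ[c'·Δl_i + (W_i cosα_i − u_i·Δl_i)·tanφ'] / Σ W_i sinα_i, with Δl_i = b_i / cosα_i.
Slice 1: Δl = 2.2/cos(-10.2°) = 2.235 m; N'_1 = 77·cos(-10.2°) − 15·2.235 = 42.3; c'Δl = 23.69; W sinα = -13.6
Slice 2: Δl = 2.4/cos11.4° = 2.448 m; N'_2 = 130·cos11.4° − 17·2.448 = 85.8; c'Δl = 25.95; W sinα = 25.7
Slice 3: Δl = 2.8/cos38.3° = 3.568 m; N'_3 = 86·cos38.3° − 3·3.568 = 56.8; c'Δl = 37.82; W sinα = 53.3
Σc'Δl = 87.5 kN/m; ΣN' = 184.9 kN/m; ΣW sinα = 65.4 kN/m
Resisting = 87.5 + 184.9·tan26.2° = 87.5 + 91.0 = 178.4 kN/m
FS = 178.4 / 65.4 = 2.730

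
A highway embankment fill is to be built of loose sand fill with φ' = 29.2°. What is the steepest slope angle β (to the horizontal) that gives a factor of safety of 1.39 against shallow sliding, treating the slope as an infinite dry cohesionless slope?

For an infinite dry cohesionless slope FS = tanφ'/tanβ, so tanβ = tanφ' / FS.
tanβ = tan29.2° / 1.39 = 0.5589 / 1.39 = 0.4021
β = arctan(0.4021) = 21.90°

β = 21.9°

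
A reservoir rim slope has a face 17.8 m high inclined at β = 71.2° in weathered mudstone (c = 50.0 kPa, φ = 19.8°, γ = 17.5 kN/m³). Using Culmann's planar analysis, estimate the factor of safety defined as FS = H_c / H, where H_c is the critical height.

FS = 1.52

H_c = (4c/γ) · sinβ cosφ / [1 − cos(β − φ)]
    = (4·50.0/17.5) · sin71.2°·cos19.8° / [1 − cos51.4°]
    = 11.429 · 0.8907 / 0.3761 = 27.06 m
FS = H_c / H = 27.06 / 17.8 = 1.520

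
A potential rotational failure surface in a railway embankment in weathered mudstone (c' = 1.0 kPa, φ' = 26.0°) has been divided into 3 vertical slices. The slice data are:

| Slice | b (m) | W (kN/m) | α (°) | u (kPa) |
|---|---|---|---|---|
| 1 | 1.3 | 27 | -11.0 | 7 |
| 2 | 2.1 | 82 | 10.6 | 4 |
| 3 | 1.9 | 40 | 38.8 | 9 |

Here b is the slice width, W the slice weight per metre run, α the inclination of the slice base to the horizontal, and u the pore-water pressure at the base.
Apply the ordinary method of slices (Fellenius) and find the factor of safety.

FS = 1.54

Ordinary method of slices: FS = Σ[c'·Δl_i + (W_i cosα_i − u_i·Δl_i)·tanφ'] / Σ W_i sinα_i, with Δl_i = b_i / cosα_i.
Slice 1: Δl = 1.3/cos(-11.0°) = 1.324 m; N'_1 = 27·cos(-11.0°) − 7·1.324 = 17.2; c'Δl = 1.32; W sinα = -5.2
Slice 2: Δl = 2.1/cos10.6° = 2.136 m; N'_2 = 82·cos10.6° − 4·2.136 = 72.1; c'Δl = 2.14; W sinα = 15.1
Slice 3: Δl = 1.9/cos38.8° = 2.438 m; N'_3 = 40·cos38.8° − 9·2.438 = 9.2; c'Δl = 2.44; W sinα = 25.1
Σc'Δl = 5.9 kN/m; ΣN' = 98.5 kN/m; ΣW sinα = 35.0 kN/m
Resisting = 5.9 + 98.5·tan26.0° = 5.9 + 48.1 = 54.0 kN/m
FS = 54.0 / 35.0 = 1.542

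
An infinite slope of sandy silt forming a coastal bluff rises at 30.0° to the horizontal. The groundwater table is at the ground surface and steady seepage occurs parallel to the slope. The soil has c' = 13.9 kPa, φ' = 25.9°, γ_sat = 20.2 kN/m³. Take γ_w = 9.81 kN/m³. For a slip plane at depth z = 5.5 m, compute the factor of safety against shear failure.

FS = 0.72

With seepage parallel to the slope and the water table at the surface, the effective normal stress on the slip plane uses the buoyant unit weight γ' = γ_sat − γ_w while the driving shear stress uses γ_sat:
FS = [c' + γ' z cos²β tanφ'] / [γ_sat z sinβ cosβ]
γ' = 20.2 − 9.81 = 10.39 kN/m³
Numerator = 13.9 + 10.39·5.5·cos²30.0°·tan25.9° = 13.9 + 10.39·5.5·0.7500·0.4856 = 34.711 kPa
Denominator = 20.2·5.5·sin30.0°·cos30.0° = 20.2·5.5·0.5000·0.8660 = 48.108 kPa
FS = 34.711 / 48.108 = 0.722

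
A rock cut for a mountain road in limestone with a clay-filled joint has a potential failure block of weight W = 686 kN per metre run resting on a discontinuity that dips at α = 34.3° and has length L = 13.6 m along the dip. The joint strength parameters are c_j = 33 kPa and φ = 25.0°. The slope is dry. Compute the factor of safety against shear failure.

Resolving the block weight along and normal to the plane and applying the Mohr–Coulomb strength on the joint:
N' = W cosα = 686·cos34.3° = 566.7 kN/m
Driving force T = W sinα = 686·sin34.3° = 386.6 kN/m
Resisting force R = c_j·L + N'·tanφ = 33·13.6 + 566.7·tan25.0° = 448.8 + 264.3 = 713.1 kN/m
FS = R / T = 713.1 / 386.6 = 1.845

FS = 1.84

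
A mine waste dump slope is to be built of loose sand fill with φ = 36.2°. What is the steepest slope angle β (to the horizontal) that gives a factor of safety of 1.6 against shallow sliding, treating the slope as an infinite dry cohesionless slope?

β = 24.6°

For an infinite dry cohesionless slope FS = tanφ/tanβ, so tanβ = tanφ / FS.
tanβ = tan36.2° / 1.6 = 0.7319 / 1.6 = 0.4574
β = arctan(0.4574) = 24.58°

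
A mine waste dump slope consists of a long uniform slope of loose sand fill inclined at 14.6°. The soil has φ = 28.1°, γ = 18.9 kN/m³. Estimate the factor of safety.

For a dry cohesionless infinite slope the factor of safety is FS = tanφ / tanβ.
FS = tan28.1° / tan14.6° = 0.5340 / 0.2605 = 2.050

FS = 2.05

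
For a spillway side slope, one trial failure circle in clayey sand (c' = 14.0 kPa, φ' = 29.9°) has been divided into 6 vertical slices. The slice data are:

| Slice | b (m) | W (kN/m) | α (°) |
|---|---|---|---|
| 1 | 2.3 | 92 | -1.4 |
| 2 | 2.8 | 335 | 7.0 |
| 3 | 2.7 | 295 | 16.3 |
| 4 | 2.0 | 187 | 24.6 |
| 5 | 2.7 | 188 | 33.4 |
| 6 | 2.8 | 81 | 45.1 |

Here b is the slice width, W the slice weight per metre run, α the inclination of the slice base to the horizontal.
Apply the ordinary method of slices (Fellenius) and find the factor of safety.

Ordinary method of slices: FS = Σ[c'·Δl_i + (W_i cosα_i)·tanφ'] / Σ W_i sinα_i, with Δl_i = b_i / cosα_i.
Slice 1: Δl = 2.3/cos(-1.4°) = 2.301 m; N'_1 = 92·cos(-1.4°) = 92.0; c'Δl = 32.21; W sinα = -2.2
Slice 2: Δl = 2.8/cos7.0° = 2.821 m; N'_2 = 335·cos7.0° = 332.5; c'Δl = 39.49; W sinα = 40.8
Slice 3: Δl = 2.7/cos16.3° = 2.813 m; N'_3 = 295·cos16.3° = 283.1; c'Δl = 39.38; W sinα = 82.8
Slice 4: Δl = 2.0/cos24.6° = 2.200 m; N'_4 = 187·cos24.6° = 170.0; c'Δl = 30.80; W sinα = 77.8
Slice 5: Δl = 2.7/cos33.4° = 3.234 m; N'_5 = 188·cos33.4° = 157.0; c'Δl = 45.28; W sinα = 103.5
Slice 6: Δl = 2.8/cos45.1° = 3.967 m; N'_6 = 81·cos45.1° = 57.2; c'Δl = 55.53; W sinα = 57.4
Σc'Δl = 242.7 kN/m; ΣN' = 1091.8 kN/m; ΣW sinα = 360.1 kN/m
Resisting = 242.7 + 1091.8·tan29.9° = 242.7 + 627.8 = 870.5 kN/m
FS = 870.5 / 360.1 = 2.417

FS = 2.42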